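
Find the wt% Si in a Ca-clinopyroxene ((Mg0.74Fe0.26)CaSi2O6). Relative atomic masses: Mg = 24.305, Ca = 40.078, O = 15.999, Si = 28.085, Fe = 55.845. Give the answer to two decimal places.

24.99 wt%

Molar mass of (Mg0.74Fe0.26)CaSi2O6: 0.74·24.305 + 0.26·55.845 + 1·40.078 + 2·28.085 + 6·15.999 = 224.747 g/mol.
Mass of Si per formula unit: 2 × 28.085 = 56.170 g.
Weight fraction Si = 56.170 / 224.747 = 0.2499.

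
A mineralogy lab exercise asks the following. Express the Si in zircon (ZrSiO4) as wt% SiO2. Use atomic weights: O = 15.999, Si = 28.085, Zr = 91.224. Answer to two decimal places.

Formula mass = 183.305 g/mol.
1 Si → 1.0000 mol SiO2 per formula unit; M(SiO2) = 60.083, so SiO2 mass = 60.083 g.
60.083/183.305 × 100 = 32.78 wt%.

32.78 wt%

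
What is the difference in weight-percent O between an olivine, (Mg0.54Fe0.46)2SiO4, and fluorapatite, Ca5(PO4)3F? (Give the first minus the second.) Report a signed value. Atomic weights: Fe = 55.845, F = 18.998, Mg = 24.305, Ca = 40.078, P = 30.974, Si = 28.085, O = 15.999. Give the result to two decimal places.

M((Mg0.54Fe0.46)2SiO4) = 169.708 g/mol, so wt% O = 63.996/169.708 × 100 = 37.71%.
M(Ca5(PO4)3F) = 504.298 g/mol, so wt% O = 191.988/504.298 × 100 = 38.07%.
37.71 − 38.07 = -0.36 pp.

-0.36 percentage points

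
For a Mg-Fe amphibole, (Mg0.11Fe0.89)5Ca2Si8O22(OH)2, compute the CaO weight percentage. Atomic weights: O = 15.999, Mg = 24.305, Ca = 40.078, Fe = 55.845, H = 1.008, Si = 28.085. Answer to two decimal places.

11.77 wt%

Molar mass of (Mg0.11Fe0.89)5Ca2Si8O22(OH)2 = 0.55·24.305 + 4.45·55.845 + 2·40.078 + 8·28.085 + 24·15.999 + 2·1.008 = 952.706 g/mol.
Each formula unit contains 2 Ca, equivalent to 2/1 = 2.0000 mol CaO.
M(CaO) = 1×40.078 + 1×15.999 = 56.077 g/mol.
Mass of CaO per formula unit = 2.0000 × 56.077 = 112.154 g.
CaO wt% = 112.154 / 952.706 × 100 = 11.77%.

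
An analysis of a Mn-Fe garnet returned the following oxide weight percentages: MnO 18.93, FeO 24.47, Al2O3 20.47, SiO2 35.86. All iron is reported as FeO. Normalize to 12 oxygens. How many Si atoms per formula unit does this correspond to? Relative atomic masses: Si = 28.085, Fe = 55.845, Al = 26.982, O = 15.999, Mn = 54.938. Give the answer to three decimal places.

18.93 wt% MnO ÷ 70.937 g/mol = 0.26686 mol, giving 0.26686 Mn and 0.26686 O.
24.47 wt% FeO ÷ 71.844 g/mol = 0.34060 mol, giving 0.34060 Fe and 0.34060 O.
20.47 wt% Al2O3 ÷ 101.961 g/mol = 0.20076 mol, giving 0.40152 Al and 0.60228 O.
35.86 wt% SiO2 ÷ 60.083 g/mol = 0.59684 mol, giving 0.59684 Si and 1.19368 O.
Oxygen sums to 2.40342; scaling by 12/2.40342 = 4.99289 puts the formula on 12 O.
Si: 0.59684 × 4.99289 = 2.980 atoms per formula unit.

2.980 Si apfu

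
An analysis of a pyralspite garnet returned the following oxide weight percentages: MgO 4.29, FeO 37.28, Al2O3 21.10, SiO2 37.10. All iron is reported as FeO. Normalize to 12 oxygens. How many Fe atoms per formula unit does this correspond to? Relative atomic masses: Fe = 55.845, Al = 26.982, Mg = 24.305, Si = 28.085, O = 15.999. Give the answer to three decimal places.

2.510 Fe apfu

MgO (M=40.304): mol = 0.10644; Mg = 0.10644, O = 0.10644.
FeO (M=71.844): mol = 0.51890; Fe = 0.51890, O = 0.51890.
Al2O3 (M=101.961): mol = 0.20694; Al = 0.41388, O = 0.62082.
SiO2 (M=60.083): mol = 0.61748; Si = 0.61748, O = 1.23496.
ΣO = 2.48112; factor = 12/ΣO = 4.83653.
Fe apfu = 0.51890 × 4.83653 = 2.510.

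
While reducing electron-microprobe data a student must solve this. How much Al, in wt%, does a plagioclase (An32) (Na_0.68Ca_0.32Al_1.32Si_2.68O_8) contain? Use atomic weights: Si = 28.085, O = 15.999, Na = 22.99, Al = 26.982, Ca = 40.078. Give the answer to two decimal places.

Molar mass of Na_0.68Ca_0.32Al_1.32Si_2.68O_8: 0.68×22.99 + 0.32×40.078 + 1.32×26.982 + 2.68×28.085 + 8×15.999 = 267.334 g/mol.
Mass of Al per formula unit: 1.32 × 26.982 = 35.616 g.
Weight fraction Al = 35.616 / 267.334 = 0.1332.

13.32 wt%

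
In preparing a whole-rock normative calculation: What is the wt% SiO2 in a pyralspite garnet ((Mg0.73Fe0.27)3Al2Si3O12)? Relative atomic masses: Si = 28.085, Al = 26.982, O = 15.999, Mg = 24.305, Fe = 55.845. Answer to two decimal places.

42.05 wt%

Formula mass = 428.669 g/mol.
3 Si → 3.0000 mol SiO2 per formula unit; M(SiO2) = 60.083, so SiO2 mass = 180.249 g.
180.249/428.669 × 100 = 42.05 wt%.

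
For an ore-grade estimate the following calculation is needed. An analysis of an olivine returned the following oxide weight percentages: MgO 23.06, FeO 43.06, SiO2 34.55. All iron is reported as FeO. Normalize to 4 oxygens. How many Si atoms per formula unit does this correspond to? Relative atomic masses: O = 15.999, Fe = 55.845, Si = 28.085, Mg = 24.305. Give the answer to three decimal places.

0.991 Si apfu

MgO: 23.06/40.304 = 0.57215 mol → 0.57215 mol Mg, 0.57215 mol O.
FeO: 43.06/71.844 = 0.59935 mol → 0.59935 mol Fe, 0.59935 mol O.
SiO2: 34.55/60.083 = 0.57504 mol → 0.57504 mol Si, 1.15008 mol O.
Total oxygen = 2.32158 mol. Normalization factor = 4/2.32158 = 1.72296.
Si per 4 O = 0.57504 × 1.72296 = 0.991.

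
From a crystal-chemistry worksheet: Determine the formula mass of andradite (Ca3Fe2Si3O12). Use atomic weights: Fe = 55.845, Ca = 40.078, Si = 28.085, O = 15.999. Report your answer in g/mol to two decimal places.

The formula mass is the sum 3*40.078 + 2*55.845 + 3*28.085 + 12*15.999.

508.17 g/mol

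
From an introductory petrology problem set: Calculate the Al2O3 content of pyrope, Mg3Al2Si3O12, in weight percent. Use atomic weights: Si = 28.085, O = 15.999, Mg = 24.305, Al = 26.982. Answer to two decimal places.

Formula mass = 403.122 g/mol.
2 Al → 1.0000 mol Al2O3 per formula unit; M(Al2O3) = 101.961, so Al2O3 mass = 101.961 g.
101.961/403.122 × 100 = 25.29 wt%.

25.29 wt%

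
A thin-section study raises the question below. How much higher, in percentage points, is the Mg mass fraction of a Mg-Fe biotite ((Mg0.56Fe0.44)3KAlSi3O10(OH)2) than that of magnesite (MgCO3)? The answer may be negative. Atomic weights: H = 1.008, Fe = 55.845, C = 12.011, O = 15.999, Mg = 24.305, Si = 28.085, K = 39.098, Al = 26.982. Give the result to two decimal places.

First mineral: 40.832 g Mg in 458.887 g formula = 8.90 wt% Mg.
Second mineral: 24.305 g Mg in 84.313 g formula = 28.83 wt% Mg.
8.90% − 28.83% gives a difference of -19.93 percentage points.

-19.93 percentage points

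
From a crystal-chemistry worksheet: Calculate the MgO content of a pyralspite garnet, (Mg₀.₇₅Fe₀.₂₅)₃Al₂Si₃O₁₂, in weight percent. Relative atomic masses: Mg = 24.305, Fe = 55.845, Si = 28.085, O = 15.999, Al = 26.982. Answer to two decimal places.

Formula mass = 426.777 g/mol.
2.25 Mg → 2.2500 mol MgO per formula unit; M(MgO) = 40.304, so MgO mass = 90.684 g.
90.684/426.777 × 100 = 21.25 wt%.

21.25 wt%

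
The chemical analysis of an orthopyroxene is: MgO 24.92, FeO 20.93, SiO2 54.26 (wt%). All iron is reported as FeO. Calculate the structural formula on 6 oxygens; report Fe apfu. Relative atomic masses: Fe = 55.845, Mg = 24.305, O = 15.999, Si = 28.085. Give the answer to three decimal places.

0.644 Fe apfu

MgO: 24.92/40.304 = 0.61830 mol → 0.61830 mol Mg, 0.61830 mol O.
FeO: 20.93/71.844 = 0.29133 mol → 0.29133 mol Fe, 0.29133 mol O.
SiO2: 54.26/60.083 = 0.90308 mol → 0.90308 mol Si, 1.80616 mol O.
Total oxygen = 2.71579 mol. Normalization factor = 6/2.71579 = 2.20930.
Fe per 6 O = 0.29133 × 2.20930 = 0.644.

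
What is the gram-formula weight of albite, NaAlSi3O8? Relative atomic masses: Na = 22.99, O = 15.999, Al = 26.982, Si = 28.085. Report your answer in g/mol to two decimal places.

262.22 g/mol

The formula mass is the sum 1×22.99 + 1×26.982 + 3×28.085 + 8×15.999.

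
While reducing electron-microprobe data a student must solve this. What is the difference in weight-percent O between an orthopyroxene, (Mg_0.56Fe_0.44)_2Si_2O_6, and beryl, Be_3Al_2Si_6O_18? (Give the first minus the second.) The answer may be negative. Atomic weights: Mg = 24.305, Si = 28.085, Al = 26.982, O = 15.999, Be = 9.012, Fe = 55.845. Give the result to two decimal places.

-11.57 percentage points

First mineral: 95.994 g O in 228.529 g formula = 42.01 wt% O.
Second mineral: 287.982 g O in 537.492 g formula = 53.58 wt% O.
42.01% − 53.58% gives a difference of -11.57 percentage points.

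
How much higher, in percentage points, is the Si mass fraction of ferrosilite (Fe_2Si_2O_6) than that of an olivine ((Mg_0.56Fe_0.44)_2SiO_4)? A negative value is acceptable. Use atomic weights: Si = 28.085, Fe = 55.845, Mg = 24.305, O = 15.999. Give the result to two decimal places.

First mineral: 56.170 g Si in 263.854 g formula = 21.29 wt% Si.
Second mineral: 28.085 g Si in 168.446 g formula = 16.67 wt% Si.
21.29% − 16.67% gives a difference of 4.62 percentage points.

4.62 percentage points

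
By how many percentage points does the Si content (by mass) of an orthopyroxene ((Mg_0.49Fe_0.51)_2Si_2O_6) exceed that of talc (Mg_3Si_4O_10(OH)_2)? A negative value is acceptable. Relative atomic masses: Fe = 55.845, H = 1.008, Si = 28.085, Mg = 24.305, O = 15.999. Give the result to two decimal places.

First mineral: 56.170 g Si in 232.945 g formula = 24.11 wt% Si.
Second mineral: 112.340 g Si in 379.259 g formula = 29.62 wt% Si.
24.11% − 29.62% gives a difference of -5.51 percentage points.

-5.51 percentage points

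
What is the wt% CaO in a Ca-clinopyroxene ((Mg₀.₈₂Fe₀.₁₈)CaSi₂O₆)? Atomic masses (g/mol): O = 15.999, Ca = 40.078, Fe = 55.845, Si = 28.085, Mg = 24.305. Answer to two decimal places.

25.23 wt%

Formula mass = 222.224 g/mol.
1 Ca → 1.0000 mol CaO per formula unit; M(CaO) = 56.077, so CaO mass = 56.077 g.
56.077/222.224 × 100 = 25.23 wt%.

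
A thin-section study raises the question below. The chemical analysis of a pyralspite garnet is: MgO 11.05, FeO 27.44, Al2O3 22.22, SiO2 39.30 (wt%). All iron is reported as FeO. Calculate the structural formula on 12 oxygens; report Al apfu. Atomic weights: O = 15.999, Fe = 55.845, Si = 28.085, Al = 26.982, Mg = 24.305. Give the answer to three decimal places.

1.998 Al apfu

11.05 wt% MgO ÷ 40.304 g/mol = 0.27417 mol, giving 0.27417 Mg and 0.27417 O.
27.44 wt% FeO ÷ 71.844 g/mol = 0.38194 mol, giving 0.38194 Fe and 0.38194 O.
22.22 wt% Al2O3 ÷ 101.961 g/mol = 0.21793 mol, giving 0.43586 Al and 0.65379 O.
39.30 wt% SiO2 ÷ 60.083 g/mol = 0.65410 mol, giving 0.65410 Si and 1.30820 O.
Oxygen sums to 2.61810; scaling by 12/2.61810 = 4.58348 puts the formula on 12 O.
Al: 0.43586 × 4.58348 = 1.998 atoms per formula unit.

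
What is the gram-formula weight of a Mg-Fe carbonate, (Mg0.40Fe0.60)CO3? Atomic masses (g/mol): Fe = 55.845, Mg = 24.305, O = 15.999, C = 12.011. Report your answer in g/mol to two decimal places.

The formula mass is the sum 0.40(24.305) + 0.60(55.845) + 1(12.011) + 3(15.999).

103.24 g/mol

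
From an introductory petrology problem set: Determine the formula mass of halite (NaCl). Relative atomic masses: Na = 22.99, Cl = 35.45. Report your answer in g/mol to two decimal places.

58.44 g/mol

The formula mass is the sum 1×22.99 + 1×35.45.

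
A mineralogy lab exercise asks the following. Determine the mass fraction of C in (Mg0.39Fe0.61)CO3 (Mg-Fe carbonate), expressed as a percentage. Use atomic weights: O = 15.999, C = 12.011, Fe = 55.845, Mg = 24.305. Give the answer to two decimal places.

Molar mass of (Mg0.39Fe0.61)CO3: 0.39·24.305 + 0.61·55.845 + 1·12.011 + 3·15.999 = 103.552 g/mol.
Mass of C per formula unit: 1 × 12.011 = 12.011 g.
Weight fraction C = 12.011 / 103.552 = 0.1160.

11.60 weight percent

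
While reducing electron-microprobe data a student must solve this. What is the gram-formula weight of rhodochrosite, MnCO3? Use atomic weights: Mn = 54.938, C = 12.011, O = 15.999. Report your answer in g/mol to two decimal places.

114.95 g/mol

M = 1(54.938) + 1(12.011) + 3(15.999)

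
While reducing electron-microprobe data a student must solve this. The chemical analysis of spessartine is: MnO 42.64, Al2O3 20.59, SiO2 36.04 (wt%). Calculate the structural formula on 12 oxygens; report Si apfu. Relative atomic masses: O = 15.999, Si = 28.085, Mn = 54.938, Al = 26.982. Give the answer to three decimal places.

2.991 Si apfu

MnO (M=70.937): mol = 0.60110; Mn = 0.60110, O = 0.60110.
Al2O3 (M=101.961): mol = 0.20194; Al = 0.40388, O = 0.60582.
SiO2 (M=60.083): mol = 0.59984; Si = 0.59984, O = 1.19968.
ΣO = 2.40660; factor = 12/ΣO = 4.98629.
Si apfu = 0.59984 × 4.98629 = 2.991.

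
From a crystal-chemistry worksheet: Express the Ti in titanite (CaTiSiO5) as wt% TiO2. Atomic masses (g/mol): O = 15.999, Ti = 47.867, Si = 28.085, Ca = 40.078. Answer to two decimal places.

Molar mass of CaTiSiO5 = 1·40.078 + 1·47.867 + 1·28.085 + 5·15.999 = 196.025 g/mol.
Each formula unit contains 1 Ti, equivalent to 1/1 = 1.0000 mol TiO2.
M(TiO2) = 1×47.867 + 2×15.999 = 79.865 g/mol.
Mass of TiO2 per formula unit = 1.0000 × 79.865 = 79.865 g.
TiO2 wt% = 79.865 / 196.025 × 100 = 40.74%.

40.74 wt%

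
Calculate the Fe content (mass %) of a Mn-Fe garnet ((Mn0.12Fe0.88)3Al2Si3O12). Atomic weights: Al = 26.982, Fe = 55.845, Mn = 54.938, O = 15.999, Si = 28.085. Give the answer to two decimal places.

Molar mass of (Mn0.12Fe0.88)3Al2Si3O12: 0.36×54.938 + 2.64×55.845 + 2×26.982 + 3×28.085 + 12×15.999 = 497.415 g/mol.
Mass of Fe per formula unit: 2.64 × 55.845 = 147.431 g.
Weight fraction Fe = 147.431 / 497.415 = 0.2964.

29.64 mass %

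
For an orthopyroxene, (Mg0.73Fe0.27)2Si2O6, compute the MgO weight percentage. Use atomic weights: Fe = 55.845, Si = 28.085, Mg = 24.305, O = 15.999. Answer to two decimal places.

27.02 wt%

Molar mass of (Mg0.73Fe0.27)2Si2O6 = 1.46*24.305 + 0.54*55.845 + 2*28.085 + 6*15.999 = 217.806 g/mol.
Each formula unit contains 1.46 Mg, equivalent to 1.46/1 = 1.4600 mol MgO.
M(MgO) = 1×24.305 + 1×15.999 = 40.304 g/mol.
Mass of MgO per formula unit = 1.4600 × 40.304 = 58.844 g.
MgO wt% = 58.844 / 217.806 × 100 = 27.02%.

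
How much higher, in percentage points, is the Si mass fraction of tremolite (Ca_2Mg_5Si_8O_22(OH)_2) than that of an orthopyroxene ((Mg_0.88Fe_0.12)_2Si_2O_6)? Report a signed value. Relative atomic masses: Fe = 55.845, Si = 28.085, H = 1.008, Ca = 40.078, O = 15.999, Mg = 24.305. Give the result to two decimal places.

Si in Ca_2Mg_5Si_8O_22(OH)_2: molar mass 812.353 g/mol; 8×28.085 = 224.680 g → 27.66 wt%.
Si in (Mg_0.88Fe_0.12)_2Si_2O_6: molar mass 208.344 g/mol; 2×28.085 = 56.170 g → 26.96 wt%.
Difference = 27.66 − 26.96 = 0.70 percentage points.

0.70 percentage points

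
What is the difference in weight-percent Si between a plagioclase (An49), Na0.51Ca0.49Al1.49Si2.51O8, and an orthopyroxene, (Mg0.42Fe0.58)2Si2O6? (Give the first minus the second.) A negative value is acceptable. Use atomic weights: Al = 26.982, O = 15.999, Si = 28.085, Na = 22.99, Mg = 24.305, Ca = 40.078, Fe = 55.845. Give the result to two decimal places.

2.44 percentage points

Si in Na0.51Ca0.49Al1.49Si2.51O8: molar mass 270.052 g/mol; 2.51×28.085 = 70.493 g → 26.10 wt%.
Si in (Mg0.42Fe0.58)2Si2O6: molar mass 237.360 g/mol; 2×28.085 = 56.170 g → 23.66 wt%.
Difference = 26.10 − 23.66 = 2.44 percentage points.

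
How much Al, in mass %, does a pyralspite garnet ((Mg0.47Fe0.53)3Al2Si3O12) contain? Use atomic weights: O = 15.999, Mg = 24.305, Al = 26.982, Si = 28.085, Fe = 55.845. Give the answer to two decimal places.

11.91 mass %

M((Mg0.47Fe0.53)3Al2Si3O12) = 453.271 g/mol.
Al contributes 2 × 26.982 = 53.964 g per mole.
53.964/453.271 = 0.1191 → 11.91%.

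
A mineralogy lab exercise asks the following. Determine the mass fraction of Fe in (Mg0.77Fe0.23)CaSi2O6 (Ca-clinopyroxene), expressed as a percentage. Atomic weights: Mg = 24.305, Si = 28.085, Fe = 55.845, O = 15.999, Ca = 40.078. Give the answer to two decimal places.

Molar mass of (Mg0.77Fe0.23)CaSi2O6: 0.77*24.305 + 0.23*55.845 + 1*40.078 + 2*28.085 + 6*15.999 = 223.801 g/mol.
Mass of Fe per formula unit: 0.23 × 55.845 = 12.844 g.
Weight fraction Fe = 12.844 / 223.801 = 0.0574.

5.74 mass %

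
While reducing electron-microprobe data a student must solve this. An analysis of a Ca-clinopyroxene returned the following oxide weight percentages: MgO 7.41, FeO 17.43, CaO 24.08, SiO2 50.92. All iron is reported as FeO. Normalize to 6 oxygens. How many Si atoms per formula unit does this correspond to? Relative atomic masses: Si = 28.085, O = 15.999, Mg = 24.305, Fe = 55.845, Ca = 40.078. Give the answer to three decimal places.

MgO: 7.41/40.304 = 0.18385 mol → 0.18385 mol Mg, 0.18385 mol O.
FeO: 17.43/71.844 = 0.24261 mol → 0.24261 mol Fe, 0.24261 mol O.
CaO: 24.08/56.077 = 0.42941 mol → 0.42941 mol Ca, 0.42941 mol O.
SiO2: 50.92/60.083 = 0.84749 mol → 0.84749 mol Si, 1.69498 mol O.
Total oxygen = 2.55085 mol. Normalization factor = 6/2.55085 = 2.35216.
Si per 6 O = 0.84749 × 2.35216 = 1.993.

1.993 Si apfu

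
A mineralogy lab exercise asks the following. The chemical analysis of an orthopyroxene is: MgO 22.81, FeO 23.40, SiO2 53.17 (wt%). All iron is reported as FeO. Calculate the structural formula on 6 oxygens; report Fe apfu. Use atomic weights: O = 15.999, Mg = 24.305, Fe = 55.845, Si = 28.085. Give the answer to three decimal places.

MgO (M=40.304): mol = 0.56595; Mg = 0.56595, O = 0.56595.
FeO (M=71.844): mol = 0.32571; Fe = 0.32571, O = 0.32571.
SiO2 (M=60.083): mol = 0.88494; Si = 0.88494, O = 1.76988.
ΣO = 2.66154; factor = 6/ΣO = 2.25433.
Fe apfu = 0.32571 × 2.25433 = 0.734.

0.734 Fe apfu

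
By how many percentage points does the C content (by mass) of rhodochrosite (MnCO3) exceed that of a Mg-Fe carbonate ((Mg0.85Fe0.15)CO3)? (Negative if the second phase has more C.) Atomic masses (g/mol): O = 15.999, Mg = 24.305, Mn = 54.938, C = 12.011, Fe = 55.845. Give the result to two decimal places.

-3.04 percentage points

C in MnCO3: molar mass 114.946 g/mol; 1×12.011 = 12.011 g → 10.45 wt%.
C in (Mg0.85Fe0.15)CO3: molar mass 89.044 g/mol; 1×12.011 = 12.011 g → 13.49 wt%.
Difference = 10.45 − 13.49 = -3.04 percentage points.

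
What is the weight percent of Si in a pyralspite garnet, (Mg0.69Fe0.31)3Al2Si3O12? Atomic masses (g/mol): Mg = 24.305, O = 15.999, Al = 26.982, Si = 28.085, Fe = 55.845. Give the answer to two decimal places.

19.48 weight percent

Formula mass = 2.07*24.305 + 0.93*55.845 + 2*26.982 + 3*28.085 + 12*15.999 = 432.454 g/mol, of which 84.255 g is Si.
So Si makes up 84.255/432.454 = 0.1948 of the mass, i.e. 19.48%.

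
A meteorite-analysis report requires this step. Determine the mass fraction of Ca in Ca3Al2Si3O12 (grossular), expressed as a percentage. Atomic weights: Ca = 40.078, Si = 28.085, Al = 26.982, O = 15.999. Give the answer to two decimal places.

M(Ca3Al2Si3O12) = 450.441 g/mol.
Ca contributes 3 × 40.078 = 120.234 g per mole.
120.234/450.441 = 0.2669 → 26.69%.

26.69 weight percent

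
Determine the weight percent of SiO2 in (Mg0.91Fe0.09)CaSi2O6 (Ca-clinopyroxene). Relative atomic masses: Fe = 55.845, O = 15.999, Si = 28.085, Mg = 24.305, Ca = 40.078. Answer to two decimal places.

Molar mass of (Mg0.91Fe0.09)CaSi2O6 = 0.91×24.305 + 0.09×55.845 + 1×40.078 + 2×28.085 + 6×15.999 = 219.386 g/mol.
Each formula unit contains 2 Si, equivalent to 2/1 = 2.0000 mol SiO2.
M(SiO2) = 1×28.085 + 2×15.999 = 60.083 g/mol.
Mass of SiO2 per formula unit = 2.0000 × 60.083 = 120.166 g.
SiO2 wt% = 120.166 / 219.386 × 100 = 54.77%.

54.77 wt%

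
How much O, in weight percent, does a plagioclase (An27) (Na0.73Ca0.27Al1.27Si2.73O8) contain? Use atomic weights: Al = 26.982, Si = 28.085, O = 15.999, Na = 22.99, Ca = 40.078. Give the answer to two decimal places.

48.02 weight percent

M(Na0.73Ca0.27Al1.27Si2.73O8) = 266.535 g/mol.
O contributes 8 × 15.999 = 127.992 g per mole.
127.992/266.535 = 0.4802 → 48.02%.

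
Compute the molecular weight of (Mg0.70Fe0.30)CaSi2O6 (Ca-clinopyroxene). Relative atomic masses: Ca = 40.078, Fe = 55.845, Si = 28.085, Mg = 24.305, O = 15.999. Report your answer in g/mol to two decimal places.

226.01 g/mol

M = 0.70×24.305 + 0.30×55.845 + 1×40.078 + 2×28.085 + 6×15.999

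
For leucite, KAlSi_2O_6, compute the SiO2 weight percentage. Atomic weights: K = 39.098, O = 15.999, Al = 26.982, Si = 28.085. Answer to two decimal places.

Formula mass = 218.244 g/mol.
2 Si → 2.0000 mol SiO2 per formula unit; M(SiO2) = 60.083, so SiO2 mass = 120.166 g.
120.166/218.244 × 100 = 55.06 wt%.

55.06 wt%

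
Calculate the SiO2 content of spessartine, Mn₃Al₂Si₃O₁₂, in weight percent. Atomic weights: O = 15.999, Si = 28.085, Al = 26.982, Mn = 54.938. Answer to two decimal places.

Molar mass of Mn₃Al₂Si₃O₁₂ = 3·54.938 + 2·26.982 + 3·28.085 + 12·15.999 = 495.021 g/mol.
Each formula unit contains 3 Si, equivalent to 3/1 = 3.0000 mol SiO2.
M(SiO2) = 1×28.085 + 2×15.999 = 60.083 g/mol.
Mass of SiO2 per formula unit = 3.0000 × 60.083 = 180.249 g.
SiO2 wt% = 180.249 / 495.021 × 100 = 36.41%.

36.41 wt%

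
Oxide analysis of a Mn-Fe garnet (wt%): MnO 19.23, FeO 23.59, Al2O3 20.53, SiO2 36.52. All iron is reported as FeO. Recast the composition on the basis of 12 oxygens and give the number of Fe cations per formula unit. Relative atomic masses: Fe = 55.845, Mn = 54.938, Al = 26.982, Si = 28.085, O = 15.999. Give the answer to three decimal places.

19.23 wt% MnO ÷ 70.937 g/mol = 0.27109 mol, giving 0.27109 Mn and 0.27109 O.
23.59 wt% FeO ÷ 71.844 g/mol = 0.32835 mol, giving 0.32835 Fe and 0.32835 O.
20.53 wt% Al2O3 ÷ 101.961 g/mol = 0.20135 mol, giving 0.40270 Al and 0.60405 O.
36.52 wt% SiO2 ÷ 60.083 g/mol = 0.60783 mol, giving 0.60783 Si and 1.21566 O.
Oxygen sums to 2.41915; scaling by 12/2.41915 = 4.96042 puts the formula on 12 O.
Fe: 0.32835 × 4.96042 = 1.629 atoms per formula unit.

1.629 Fe apfu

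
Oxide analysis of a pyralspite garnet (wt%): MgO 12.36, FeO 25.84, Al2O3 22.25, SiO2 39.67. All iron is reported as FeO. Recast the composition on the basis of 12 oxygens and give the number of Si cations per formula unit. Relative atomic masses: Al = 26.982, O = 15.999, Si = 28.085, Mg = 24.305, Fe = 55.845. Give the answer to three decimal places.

2.999 Si apfu

12.36 wt% MgO ÷ 40.304 g/mol = 0.30667 mol, giving 0.30667 Mg and 0.30667 O.
25.84 wt% FeO ÷ 71.844 g/mol = 0.35967 mol, giving 0.35967 Fe and 0.35967 O.
22.25 wt% Al2O3 ÷ 101.961 g/mol = 0.21822 mol, giving 0.43644 Al and 0.65466 O.
39.67 wt% SiO2 ÷ 60.083 g/mol = 0.66025 mol, giving 0.66025 Si and 1.32050 O.
Oxygen sums to 2.64150; scaling by 12/2.64150 = 4.54287 puts the formula on 12 O.
Si: 0.66025 × 4.54287 = 2.999 atoms per formula unit.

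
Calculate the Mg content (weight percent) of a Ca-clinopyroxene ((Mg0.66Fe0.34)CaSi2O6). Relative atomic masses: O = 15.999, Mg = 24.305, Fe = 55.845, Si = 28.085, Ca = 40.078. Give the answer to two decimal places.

7.06 weight percent

Formula mass = 0.66×24.305 + 0.34×55.845 + 1×40.078 + 2×28.085 + 6×15.999 = 227.271 g/mol, of which 16.041 g is Mg.
So Mg makes up 16.041/227.271 = 0.0706 of the mass, i.e. 7.06%.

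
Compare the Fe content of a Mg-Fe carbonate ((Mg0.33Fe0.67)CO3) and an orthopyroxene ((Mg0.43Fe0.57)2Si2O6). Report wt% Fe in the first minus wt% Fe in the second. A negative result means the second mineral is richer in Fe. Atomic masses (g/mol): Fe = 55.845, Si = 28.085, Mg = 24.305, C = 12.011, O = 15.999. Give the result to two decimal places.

M((Mg0.33Fe0.67)CO3) = 105.445 g/mol, so wt% Fe = 37.416/105.445 × 100 = 35.48%.
M((Mg0.43Fe0.57)2Si2O6) = 236.730 g/mol, so wt% Fe = 63.663/236.730 × 100 = 26.89%.
35.48 − 26.89 = 8.59 pp.

8.59 percentage points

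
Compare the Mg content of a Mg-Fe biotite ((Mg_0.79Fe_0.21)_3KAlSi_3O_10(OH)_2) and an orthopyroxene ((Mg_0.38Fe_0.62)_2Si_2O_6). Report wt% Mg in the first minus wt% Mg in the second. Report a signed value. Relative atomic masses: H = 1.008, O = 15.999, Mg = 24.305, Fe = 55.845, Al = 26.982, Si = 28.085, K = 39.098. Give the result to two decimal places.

Mg in (Mg_0.79Fe_0.21)_3KAlSi_3O_10(OH)_2: molar mass 437.124 g/mol; 2.37×24.305 = 57.603 g → 13.18 wt%.
Mg in (Mg_0.38Fe_0.62)_2Si_2O_6: molar mass 239.884 g/mol; 0.76×24.305 = 18.472 g → 7.70 wt%.
Difference = 13.18 − 7.70 = 5.48 percentage points.

5.48 percentage points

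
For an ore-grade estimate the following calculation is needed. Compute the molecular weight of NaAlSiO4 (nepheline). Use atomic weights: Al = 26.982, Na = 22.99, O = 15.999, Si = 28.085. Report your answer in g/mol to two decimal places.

Na: 1 × 22.99 = 22.9900
Al: 1 × 26.982 = 26.9820
Si: 1 × 28.085 = 28.0850
O: 4 × 15.999 = 63.9960
Summing the contributions gives the formula mass.

142.05 g/mol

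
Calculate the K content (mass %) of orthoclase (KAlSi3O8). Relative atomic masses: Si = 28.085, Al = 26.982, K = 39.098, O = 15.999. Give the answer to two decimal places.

Formula mass = 1·39.098 + 1·26.982 + 3·28.085 + 8·15.999 = 278.327 g/mol, of which 39.098 g is K.
So K makes up 39.098/278.327 = 0.1405 of the mass, i.e. 14.05%.

14.05 mass %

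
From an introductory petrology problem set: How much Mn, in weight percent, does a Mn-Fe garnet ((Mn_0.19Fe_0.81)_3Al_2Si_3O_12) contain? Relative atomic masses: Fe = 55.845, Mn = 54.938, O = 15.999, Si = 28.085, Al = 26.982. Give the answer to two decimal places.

M((Mn_0.19Fe_0.81)_3Al_2Si_3O_12) = 497.225 g/mol.
Mn contributes 0.57 × 54.938 = 31.315 g per mole.
31.315/497.225 = 0.0630 → 6.30%.

6.30 weight percent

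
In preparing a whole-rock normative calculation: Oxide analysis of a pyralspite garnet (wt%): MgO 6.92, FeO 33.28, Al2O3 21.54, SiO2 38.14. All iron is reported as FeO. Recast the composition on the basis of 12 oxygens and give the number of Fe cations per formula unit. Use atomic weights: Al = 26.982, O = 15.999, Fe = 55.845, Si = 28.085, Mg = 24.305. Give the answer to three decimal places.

MgO (M=40.304): mol = 0.17170; Mg = 0.17170, O = 0.17170.
FeO (M=71.844): mol = 0.46323; Fe = 0.46323, O = 0.46323.
Al2O3 (M=101.961): mol = 0.21126; Al = 0.42252, O = 0.63378.
SiO2 (M=60.083): mol = 0.63479; Si = 0.63479, O = 1.26958.
ΣO = 2.53829; factor = 12/ΣO = 4.72759.
Fe apfu = 0.46323 × 4.72759 = 2.190.

2.190 Fe apfu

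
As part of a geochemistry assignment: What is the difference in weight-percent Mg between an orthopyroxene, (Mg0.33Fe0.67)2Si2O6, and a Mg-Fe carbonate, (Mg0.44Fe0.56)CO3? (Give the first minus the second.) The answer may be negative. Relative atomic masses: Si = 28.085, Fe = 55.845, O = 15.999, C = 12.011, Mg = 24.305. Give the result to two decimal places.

-3.89 percentage points

First mineral: 16.041 g Mg in 243.038 g formula = 6.60 wt% Mg.
Second mineral: 10.694 g Mg in 101.975 g formula = 10.49 wt% Mg.
6.60% − 10.49% gives a difference of -3.89 percentage points.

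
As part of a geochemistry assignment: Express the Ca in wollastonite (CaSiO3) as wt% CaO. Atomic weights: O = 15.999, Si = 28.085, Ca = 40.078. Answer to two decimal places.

Molar mass of CaSiO3 = 1*40.078 + 1*28.085 + 3*15.999 = 116.160 g/mol.
Each formula unit contains 1 Ca, equivalent to 1/1 = 1.0000 mol CaO.
M(CaO) = 1×40.078 + 1×15.999 = 56.077 g/mol.
Mass of CaO per formula unit = 1.0000 × 56.077 = 56.077 g.
CaO wt% = 56.077 / 116.160 × 100 = 48.28%.

48.28 wt%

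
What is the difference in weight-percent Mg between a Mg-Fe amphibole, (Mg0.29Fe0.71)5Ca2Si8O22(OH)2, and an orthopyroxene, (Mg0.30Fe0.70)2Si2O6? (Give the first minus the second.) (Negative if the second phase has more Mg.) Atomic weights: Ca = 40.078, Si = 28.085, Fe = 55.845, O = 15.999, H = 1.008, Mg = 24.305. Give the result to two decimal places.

-2.14 percentage points

Mg in (Mg0.29Fe0.71)5Ca2Si8O22(OH)2: molar mass 924.320 g/mol; 1.45×24.305 = 35.242 g → 3.81 wt%.
Mg in (Mg0.30Fe0.70)2Si2O6: molar mass 244.930 g/mol; 0.60×24.305 = 14.583 g → 5.95 wt%.
Difference = 3.81 − 5.95 = -2.14 percentage points.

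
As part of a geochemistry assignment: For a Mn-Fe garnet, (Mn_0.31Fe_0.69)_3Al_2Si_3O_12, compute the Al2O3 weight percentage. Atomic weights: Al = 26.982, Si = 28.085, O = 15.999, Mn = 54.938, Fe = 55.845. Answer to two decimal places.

M((Mn_0.31Fe_0.69)_3Al_2Si_3O_12) = 496.898 g/mol; M(Al2O3) = 101.961 g/mol.
Moles Al2O3 per formula unit = 2 Al ÷ 2 = 1.0000.
Al2O3 fraction = (1.0000 × 101.961) / 496.898 = 101.961/496.898 = 0.2052.

20.52 wt%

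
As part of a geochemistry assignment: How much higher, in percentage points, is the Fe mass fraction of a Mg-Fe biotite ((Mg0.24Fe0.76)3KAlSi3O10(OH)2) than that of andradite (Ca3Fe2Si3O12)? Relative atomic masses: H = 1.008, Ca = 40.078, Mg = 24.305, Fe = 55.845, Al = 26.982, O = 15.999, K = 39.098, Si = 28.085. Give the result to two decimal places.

4.05 percentage points

M((Mg0.24Fe0.76)3KAlSi3O10(OH)2) = 489.165 g/mol, so wt% Fe = 127.327/489.165 × 100 = 26.03%.
M(Ca3Fe2Si3O12) = 508.167 g/mol, so wt% Fe = 111.690/508.167 × 100 = 21.98%.
26.03 − 21.98 = 4.05 pp.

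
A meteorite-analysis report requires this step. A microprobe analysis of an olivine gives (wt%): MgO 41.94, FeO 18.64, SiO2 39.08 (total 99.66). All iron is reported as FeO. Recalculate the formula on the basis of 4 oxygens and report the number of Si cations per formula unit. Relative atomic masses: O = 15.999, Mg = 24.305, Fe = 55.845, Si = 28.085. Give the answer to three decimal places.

1.000 Si apfu

MgO: 41.94/40.304 = 1.04059 mol → 1.04059 mol Mg, 1.04059 mol O.
FeO: 18.64/71.844 = 0.25945 mol → 0.25945 mol Fe, 0.25945 mol O.
SiO2: 39.08/60.083 = 0.65043 mol → 0.65043 mol Si, 1.30086 mol O.
Total oxygen = 2.60090 mol. Normalization factor = 4/2.60090 = 1.53793.
Si per 4 O = 0.65043 × 1.53793 = 1.000.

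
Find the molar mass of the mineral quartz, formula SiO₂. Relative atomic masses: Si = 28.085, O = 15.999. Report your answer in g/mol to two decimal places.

60.08 g/mol

Si: 1 × 28.085 = 28.0850
O: 2 × 15.999 = 31.9980
Summing the contributions gives the formula mass.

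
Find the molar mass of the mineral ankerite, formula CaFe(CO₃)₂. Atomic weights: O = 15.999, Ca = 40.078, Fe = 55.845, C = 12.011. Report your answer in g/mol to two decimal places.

M = 1*40.078 + 1*55.845 + 2*12.011 + 6*15.999

215.94 g/mol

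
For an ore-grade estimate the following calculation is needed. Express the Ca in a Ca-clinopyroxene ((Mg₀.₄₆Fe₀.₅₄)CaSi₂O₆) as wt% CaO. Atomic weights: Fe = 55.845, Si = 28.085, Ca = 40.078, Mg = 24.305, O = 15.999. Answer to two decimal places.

Formula mass = 233.579 g/mol.
1 Ca → 1.0000 mol CaO per formula unit; M(CaO) = 56.077, so CaO mass = 56.077 g.
56.077/233.579 × 100 = 24.01 wt%.

24.01 wt%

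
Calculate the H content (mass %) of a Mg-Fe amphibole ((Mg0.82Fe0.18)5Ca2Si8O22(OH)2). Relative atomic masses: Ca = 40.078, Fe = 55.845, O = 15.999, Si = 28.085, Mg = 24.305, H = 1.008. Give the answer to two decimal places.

M((Mg0.82Fe0.18)5Ca2Si8O22(OH)2) = 840.739 g/mol.
H contributes 2 × 1.008 = 2.016 g per mole.
2.016/840.739 = 0.0024 → 0.24%.

0.24 mass %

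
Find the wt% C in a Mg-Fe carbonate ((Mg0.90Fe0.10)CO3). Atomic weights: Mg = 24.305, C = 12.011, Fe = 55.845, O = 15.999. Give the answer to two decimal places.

M((Mg0.90Fe0.10)CO3) = 87.467 g/mol.
C contributes 1 × 12.011 = 12.011 g per mole.
12.011/87.467 = 0.1373 → 13.73%.

13.73 wt%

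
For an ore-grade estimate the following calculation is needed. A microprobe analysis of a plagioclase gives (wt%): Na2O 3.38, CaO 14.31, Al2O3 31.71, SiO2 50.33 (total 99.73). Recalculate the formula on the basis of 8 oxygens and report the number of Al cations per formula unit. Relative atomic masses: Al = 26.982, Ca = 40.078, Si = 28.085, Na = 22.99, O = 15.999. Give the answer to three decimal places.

1.705 Al apfu

Na2O (M=61.979): mol = 0.05453; Na = 0.10906, O = 0.05453.
CaO (M=56.077): mol = 0.25518; Ca = 0.25518, O = 0.25518.
Al2O3 (M=101.961): mol = 0.31100; Al = 0.62200, O = 0.93300.
SiO2 (M=60.083): mol = 0.83767; Si = 0.83767, O = 1.67534.
ΣO = 2.91805; factor = 8/ΣO = 2.74156.
Al apfu = 0.62200 × 2.74156 = 1.705.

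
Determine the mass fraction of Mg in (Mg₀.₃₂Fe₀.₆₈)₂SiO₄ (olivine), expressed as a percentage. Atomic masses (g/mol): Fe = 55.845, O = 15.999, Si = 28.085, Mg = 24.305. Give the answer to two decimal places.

M((Mg₀.₃₂Fe₀.₆₈)₂SiO₄) = 183.585 g/mol.
Mg contributes 0.64 × 24.305 = 15.555 g per mole.
15.555/183.585 = 0.0847 → 8.47%.

8.47 mass %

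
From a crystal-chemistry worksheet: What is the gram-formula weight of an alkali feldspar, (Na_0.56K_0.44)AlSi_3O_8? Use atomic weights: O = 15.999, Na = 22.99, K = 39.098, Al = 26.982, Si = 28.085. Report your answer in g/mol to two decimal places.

269.31 g/mol

The formula mass is the sum 0.56·22.99 + 0.44·39.098 + 1·26.982 + 3·28.085 + 8·15.999.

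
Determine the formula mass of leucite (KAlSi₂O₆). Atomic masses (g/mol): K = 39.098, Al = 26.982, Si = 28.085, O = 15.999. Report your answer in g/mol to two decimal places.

218.24 g/mol

The formula mass is the sum 1×39.098 + 1×26.982 + 2×28.085 + 6×15.999.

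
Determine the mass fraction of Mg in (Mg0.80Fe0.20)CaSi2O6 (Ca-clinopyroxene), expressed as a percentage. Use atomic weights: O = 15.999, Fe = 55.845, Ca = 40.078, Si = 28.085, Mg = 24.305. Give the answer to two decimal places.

8.72 mass %

M((Mg0.80Fe0.20)CaSi2O6) = 222.855 g/mol.
Mg contributes 0.80 × 24.305 = 19.444 g per mole.
19.444/222.855 = 0.0872 → 8.72%.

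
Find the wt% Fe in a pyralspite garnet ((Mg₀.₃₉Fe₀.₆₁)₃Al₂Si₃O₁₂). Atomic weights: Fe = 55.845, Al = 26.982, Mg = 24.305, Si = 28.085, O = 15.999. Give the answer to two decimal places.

Formula mass = 1.17·24.305 + 1.83·55.845 + 2·26.982 + 3·28.085 + 12·15.999 = 460.840 g/mol, of which 102.196 g is Fe.
So Fe makes up 102.196/460.840 = 0.2218 of the mass, i.e. 22.18%.

22.18 weight percent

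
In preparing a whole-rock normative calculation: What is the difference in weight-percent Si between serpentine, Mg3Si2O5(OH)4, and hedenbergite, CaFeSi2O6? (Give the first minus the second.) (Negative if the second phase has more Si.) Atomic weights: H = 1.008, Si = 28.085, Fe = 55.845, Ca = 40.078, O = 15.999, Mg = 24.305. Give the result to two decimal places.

-2.37 percentage points

M(Mg3Si2O5(OH)4) = 277.108 g/mol, so wt% Si = 56.170/277.108 × 100 = 20.27%.
M(CaFeSi2O6) = 248.087 g/mol, so wt% Si = 56.170/248.087 × 100 = 22.64%.
20.27 − 22.64 = -2.37 pp.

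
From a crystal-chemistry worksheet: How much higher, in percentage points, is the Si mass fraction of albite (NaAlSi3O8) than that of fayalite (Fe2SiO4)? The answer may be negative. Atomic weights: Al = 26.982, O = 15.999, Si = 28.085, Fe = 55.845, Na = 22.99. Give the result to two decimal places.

18.35 percentage points

Si in NaAlSi3O8: molar mass 262.219 g/mol; 3×28.085 = 84.255 g → 32.13 wt%.
Si in Fe2SiO4: molar mass 203.771 g/mol; 1×28.085 = 28.085 g → 13.78 wt%.
Difference = 32.13 − 13.78 = 18.35 percentage points.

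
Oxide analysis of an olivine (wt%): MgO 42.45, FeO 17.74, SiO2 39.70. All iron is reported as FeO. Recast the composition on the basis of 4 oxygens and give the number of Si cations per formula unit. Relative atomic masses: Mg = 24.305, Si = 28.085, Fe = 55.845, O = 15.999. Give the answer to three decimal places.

1.008 Si apfu

MgO: 42.45/40.304 = 1.05325 mol → 1.05325 mol Mg, 1.05325 mol O.
FeO: 17.74/71.844 = 0.24692 mol → 0.24692 mol Fe, 0.24692 mol O.
SiO2: 39.70/60.083 = 0.66075 mol → 0.66075 mol Si, 1.32150 mol O.
Total oxygen = 2.62167 mol. Normalization factor = 4/2.62167 = 1.52575.
Si per 4 O = 0.66075 × 1.52575 = 1.008.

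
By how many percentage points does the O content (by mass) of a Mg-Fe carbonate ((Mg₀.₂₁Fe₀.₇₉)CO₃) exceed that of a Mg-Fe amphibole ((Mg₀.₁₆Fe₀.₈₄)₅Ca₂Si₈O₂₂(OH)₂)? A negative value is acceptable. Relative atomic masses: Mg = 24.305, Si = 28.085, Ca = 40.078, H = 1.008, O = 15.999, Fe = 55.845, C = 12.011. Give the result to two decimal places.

First mineral: 47.997 g O in 109.230 g formula = 43.94 wt% O.
Second mineral: 383.976 g O in 944.821 g formula = 40.64 wt% O.
43.94% − 40.64% gives a difference of 3.30 percentage points.

3.30 percentage points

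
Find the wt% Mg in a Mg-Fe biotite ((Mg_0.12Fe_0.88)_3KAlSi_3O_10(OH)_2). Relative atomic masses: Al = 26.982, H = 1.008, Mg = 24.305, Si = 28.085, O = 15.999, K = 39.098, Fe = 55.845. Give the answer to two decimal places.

1.75 mass %

M((Mg_0.12Fe_0.88)_3KAlSi_3O_10(OH)_2) = 500.520 g/mol.
Mg contributes 0.36 × 24.305 = 8.750 g per mole.
8.750/500.520 = 0.0175 → 1.75%.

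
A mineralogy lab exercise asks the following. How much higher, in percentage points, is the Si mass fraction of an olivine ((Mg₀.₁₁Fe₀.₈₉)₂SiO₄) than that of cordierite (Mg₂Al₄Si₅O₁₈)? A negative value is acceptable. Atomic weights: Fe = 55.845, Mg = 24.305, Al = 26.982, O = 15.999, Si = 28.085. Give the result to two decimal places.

-9.74 percentage points

Si in (Mg₀.₁₁Fe₀.₈₉)₂SiO₄: molar mass 196.832 g/mol; 1×28.085 = 28.085 g → 14.27 wt%.
Si in Mg₂Al₄Si₅O₁₈: molar mass 584.945 g/mol; 5×28.085 = 140.425 g → 24.01 wt%.
Difference = 14.27 − 24.01 = -9.74 percentage points.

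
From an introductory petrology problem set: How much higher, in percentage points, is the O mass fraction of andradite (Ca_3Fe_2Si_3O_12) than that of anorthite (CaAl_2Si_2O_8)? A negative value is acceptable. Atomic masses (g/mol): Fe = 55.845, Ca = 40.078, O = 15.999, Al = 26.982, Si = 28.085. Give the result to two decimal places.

-8.23 percentage points

First mineral: 191.988 g O in 508.167 g formula = 37.78 wt% O.
Second mineral: 127.992 g O in 278.204 g formula = 46.01 wt% O.
37.78% − 46.01% gives a difference of -8.23 percentage points.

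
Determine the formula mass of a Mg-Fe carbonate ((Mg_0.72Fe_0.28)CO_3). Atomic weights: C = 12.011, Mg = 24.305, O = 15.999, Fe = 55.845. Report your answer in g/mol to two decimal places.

M = 0.72*24.305 + 0.28*55.845 + 1*12.011 + 3*15.999

93.14 g/mol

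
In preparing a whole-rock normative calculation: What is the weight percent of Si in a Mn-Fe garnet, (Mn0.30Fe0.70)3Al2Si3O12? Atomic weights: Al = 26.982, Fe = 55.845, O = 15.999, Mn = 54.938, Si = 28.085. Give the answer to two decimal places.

16.96 mass %

Formula mass = 0.90×54.938 + 2.10×55.845 + 2×26.982 + 3×28.085 + 12×15.999 = 496.926 g/mol, of which 84.255 g is Si.
So Si makes up 84.255/496.926 = 0.1696 of the mass, i.e. 16.96%.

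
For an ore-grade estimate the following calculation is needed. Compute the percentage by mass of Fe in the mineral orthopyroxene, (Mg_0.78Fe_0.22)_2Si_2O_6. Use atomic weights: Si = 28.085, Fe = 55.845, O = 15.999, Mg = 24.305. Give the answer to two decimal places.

11.45 mass %

M((Mg_0.78Fe_0.22)_2Si_2O_6) = 214.652 g/mol.
Fe contributes 0.44 × 55.845 = 24.572 g per mole.
24.572/214.652 = 0.1145 → 11.45%.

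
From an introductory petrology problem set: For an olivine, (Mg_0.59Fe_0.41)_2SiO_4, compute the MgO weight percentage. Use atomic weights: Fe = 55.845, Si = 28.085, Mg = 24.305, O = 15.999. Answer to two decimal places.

Molar mass of (Mg_0.59Fe_0.41)_2SiO_4 = 1.18·24.305 + 0.82·55.845 + 1·28.085 + 4·15.999 = 166.554 g/mol.
Each formula unit contains 1.18 Mg, equivalent to 1.18/1 = 1.1800 mol MgO.
M(MgO) = 1×24.305 + 1×15.999 = 40.304 g/mol.
Mass of MgO per formula unit = 1.1800 × 40.304 = 47.559 g.
MgO wt% = 47.559 / 166.554 × 100 = 28.55%.

28.55 wt%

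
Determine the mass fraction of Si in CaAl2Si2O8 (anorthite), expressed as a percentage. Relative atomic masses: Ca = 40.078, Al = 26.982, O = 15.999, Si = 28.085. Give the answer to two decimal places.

20.19 wt%

M(CaAl2Si2O8) = 278.204 g/mol.
Si contributes 2 × 28.085 = 56.170 g per mole.
56.170/278.204 = 0.2019 → 20.19%.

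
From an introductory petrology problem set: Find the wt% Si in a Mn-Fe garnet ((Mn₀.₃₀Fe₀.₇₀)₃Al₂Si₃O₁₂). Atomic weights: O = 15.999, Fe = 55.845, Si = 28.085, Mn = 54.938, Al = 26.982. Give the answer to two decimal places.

M((Mn₀.₃₀Fe₀.₇₀)₃Al₂Si₃O₁₂) = 496.926 g/mol.
Si contributes 3 × 28.085 = 84.255 g per mole.
84.255/496.926 = 0.1696 → 16.96%.

16.96 wt%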